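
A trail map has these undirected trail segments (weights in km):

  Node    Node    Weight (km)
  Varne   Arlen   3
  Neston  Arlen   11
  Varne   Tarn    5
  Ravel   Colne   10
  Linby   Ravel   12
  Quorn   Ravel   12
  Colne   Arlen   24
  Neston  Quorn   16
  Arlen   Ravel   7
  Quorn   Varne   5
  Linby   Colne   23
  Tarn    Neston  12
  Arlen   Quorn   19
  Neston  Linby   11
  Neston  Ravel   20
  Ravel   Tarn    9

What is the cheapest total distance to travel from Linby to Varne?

22 km

Compare a few routes:
Linby → Neston → Arlen → Varne: 11+11+3 = 25
Linby → Ravel → Arlen → Varne: 12+7+3 = 22
Cheapest is Linby → Ravel → Arlen → Varne at 22 km.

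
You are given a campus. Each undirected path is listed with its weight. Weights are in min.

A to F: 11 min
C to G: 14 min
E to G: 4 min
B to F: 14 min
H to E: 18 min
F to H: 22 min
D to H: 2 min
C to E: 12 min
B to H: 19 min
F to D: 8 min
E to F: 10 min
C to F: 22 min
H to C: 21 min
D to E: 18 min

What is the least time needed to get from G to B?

28 min

Compare a few routes:
G - E - D - H - B: 4+18+2+19 = 43
G - E - F - B: 4+10+14 = 28
G - E - H - B: 4+18+19 = 41
Cheapest is G - E - F - B at 28 min.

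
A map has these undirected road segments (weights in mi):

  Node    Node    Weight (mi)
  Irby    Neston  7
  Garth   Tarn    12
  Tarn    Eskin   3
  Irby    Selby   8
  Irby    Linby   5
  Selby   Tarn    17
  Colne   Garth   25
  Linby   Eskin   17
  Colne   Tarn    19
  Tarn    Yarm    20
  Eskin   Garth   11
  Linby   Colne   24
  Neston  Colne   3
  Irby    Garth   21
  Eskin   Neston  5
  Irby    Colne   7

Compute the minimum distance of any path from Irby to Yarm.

35 mi

Settle nodes by increasing distance from Irby:
Irby: 0
Linby: 5  (via Irby)
Neston: 7  (via Irby)
Colne: 7  (via Irby)
Selby: 8  (via Irby)
Eskin: 12  (via Neston)
Tarn: 15  (via Eskin)
Garth: 21  (via Irby)
Yarm: 35  (via Tarn)
Shortest route: Irby–Neston–Eskin–Tarn–Yarm = 35 mi.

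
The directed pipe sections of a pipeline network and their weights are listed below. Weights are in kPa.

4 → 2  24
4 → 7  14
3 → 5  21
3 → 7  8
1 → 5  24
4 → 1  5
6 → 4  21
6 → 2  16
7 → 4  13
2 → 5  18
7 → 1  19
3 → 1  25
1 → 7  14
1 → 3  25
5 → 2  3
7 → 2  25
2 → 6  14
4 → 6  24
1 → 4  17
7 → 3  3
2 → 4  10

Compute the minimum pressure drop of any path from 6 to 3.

38 kPa

Running Dijkstra from 6:
6: 0
2: 16  (via 6)
4: 21  (via 6)
1: 26  (via 4)
5: 34  (via 2)
7: 35  (via 4)
3: 38  (via 7)
Shortest route: 6 → 4 → 7 → 3 = 38 kPa.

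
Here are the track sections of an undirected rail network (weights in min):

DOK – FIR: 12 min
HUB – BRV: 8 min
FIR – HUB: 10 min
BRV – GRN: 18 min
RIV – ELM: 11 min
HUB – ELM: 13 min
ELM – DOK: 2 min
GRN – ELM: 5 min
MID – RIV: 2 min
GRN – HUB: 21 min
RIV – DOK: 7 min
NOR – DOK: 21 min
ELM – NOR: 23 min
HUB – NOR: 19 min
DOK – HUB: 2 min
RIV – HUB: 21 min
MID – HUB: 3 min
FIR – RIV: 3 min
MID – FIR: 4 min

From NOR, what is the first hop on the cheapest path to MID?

Candidate routes:
NOR → DOK → HUB → MID: 21+2+3 = 26
NOR → HUB → MID: 19+3 = 22
NOR → DOK → RIV → MID: 21+7+2 = 30
The minimum is 22 min via NOR → HUB → MID.
So from NOR the first move is to HUB.

HUB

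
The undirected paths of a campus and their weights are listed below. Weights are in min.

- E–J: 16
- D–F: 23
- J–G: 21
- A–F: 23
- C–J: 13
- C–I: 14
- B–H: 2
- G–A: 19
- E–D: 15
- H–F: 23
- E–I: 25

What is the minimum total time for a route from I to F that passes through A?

90 min

Best I to A: I–C–J–G–A costing 67
Shortest A→F: A–F = 23
Total via A: 67 + 23 = 90 min.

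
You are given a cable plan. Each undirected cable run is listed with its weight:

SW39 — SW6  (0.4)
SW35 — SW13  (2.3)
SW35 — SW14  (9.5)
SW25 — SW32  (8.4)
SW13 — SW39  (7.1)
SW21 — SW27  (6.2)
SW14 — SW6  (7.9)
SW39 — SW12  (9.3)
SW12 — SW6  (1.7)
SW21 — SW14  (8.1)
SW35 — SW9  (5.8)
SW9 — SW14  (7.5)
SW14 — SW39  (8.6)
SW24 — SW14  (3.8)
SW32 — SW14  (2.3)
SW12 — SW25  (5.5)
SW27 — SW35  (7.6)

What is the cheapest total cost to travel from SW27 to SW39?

17

Compare a few routes:
SW27–SW35–SW13–SW39: 7.6+2.3+7.1 = 17
SW27–SW21–SW14–SW6–SW39: 6.2+8.1+7.9+0.4 = 22.6
SW27–SW21–SW14–SW39: 6.2+8.1+8.6 = 22.9
SW27–SW35–SW14–SW6–SW39: 7.6+9.5+7.9+0.4 = 25.4
Cheapest is SW27–SW35–SW13–SW39 at 17.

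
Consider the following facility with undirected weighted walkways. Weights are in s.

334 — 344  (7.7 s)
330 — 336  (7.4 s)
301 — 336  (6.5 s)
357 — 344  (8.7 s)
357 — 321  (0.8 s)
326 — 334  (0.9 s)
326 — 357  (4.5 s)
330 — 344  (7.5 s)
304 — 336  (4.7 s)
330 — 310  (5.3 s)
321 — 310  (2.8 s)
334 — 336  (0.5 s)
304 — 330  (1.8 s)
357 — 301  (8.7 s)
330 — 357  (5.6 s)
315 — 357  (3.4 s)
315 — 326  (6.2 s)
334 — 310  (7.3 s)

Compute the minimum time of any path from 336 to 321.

6.7 s

Compare a few routes:
336 → 334 → 310 → 321: 0.5+7.3+2.8 = 10.6
336 → 304 → 330 → 357 → 321: 4.7+1.8+5.6+0.8 = 12.9
336 → 334 → 326 → 357 → 321: 0.5+0.9+4.5+0.8 = 6.7
336 → 334 → 326 → 315 → 357 → 321: 0.5+0.9+6.2+3.4+0.8 = 11.8
The minimum is 6.7 s via 336 → 334 → 326 → 357 → 321.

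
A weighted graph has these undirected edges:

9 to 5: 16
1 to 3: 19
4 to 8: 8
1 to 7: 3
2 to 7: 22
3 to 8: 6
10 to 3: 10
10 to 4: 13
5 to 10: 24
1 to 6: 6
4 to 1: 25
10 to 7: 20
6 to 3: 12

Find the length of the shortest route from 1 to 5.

47

Compare a few routes:
1 → 4 → 10 → 5: 25+13+24 = 62
1 → 6 → 3 → 10 → 5: 6+12+10+24 = 52
1 → 3 → 10 → 5: 19+10+24 = 53
1 → 7 → 10 → 5: 3+20+24 = 47
Cheapest is 1 → 7 → 10 → 5 at 47.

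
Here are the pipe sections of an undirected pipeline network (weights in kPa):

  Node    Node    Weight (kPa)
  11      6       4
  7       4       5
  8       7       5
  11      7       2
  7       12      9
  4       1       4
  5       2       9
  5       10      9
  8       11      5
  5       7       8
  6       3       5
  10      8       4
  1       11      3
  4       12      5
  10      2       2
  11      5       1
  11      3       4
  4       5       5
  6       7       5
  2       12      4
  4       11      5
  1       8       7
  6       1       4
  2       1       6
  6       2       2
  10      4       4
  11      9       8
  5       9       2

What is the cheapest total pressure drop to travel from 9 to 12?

12 kPa

Candidate routes:
9–5–11–7–12: 2+1+2+9 = 14
9–5–11–6–2–12: 2+1+4+2+4 = 13
9–5–11–4–12: 2+1+5+5 = 13
9–5–4–12: 2+5+5 = 12
The minimum is 12 kPa via 9–5–4–12.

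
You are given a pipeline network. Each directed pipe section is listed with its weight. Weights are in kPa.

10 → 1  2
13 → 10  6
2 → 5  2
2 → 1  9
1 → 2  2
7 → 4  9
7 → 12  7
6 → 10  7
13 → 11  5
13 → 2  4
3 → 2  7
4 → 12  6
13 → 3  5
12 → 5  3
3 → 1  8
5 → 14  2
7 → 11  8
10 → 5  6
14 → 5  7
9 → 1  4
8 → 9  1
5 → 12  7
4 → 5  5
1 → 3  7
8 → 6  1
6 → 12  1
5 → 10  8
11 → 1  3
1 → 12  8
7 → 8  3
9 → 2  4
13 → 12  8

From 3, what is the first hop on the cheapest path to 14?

Enumerating some paths:
3 → 1 → 12 → 5 → 14: 8+8+3+2 = 21
3 → 1 → 2 → 5 → 14: 8+2+2+2 = 14
3 → 2 → 5 → 14: 7+2+2 = 11
Cheapest is 3 → 2 → 5 → 14 at 11 kPa.
So from 3 the first move is to 2.

2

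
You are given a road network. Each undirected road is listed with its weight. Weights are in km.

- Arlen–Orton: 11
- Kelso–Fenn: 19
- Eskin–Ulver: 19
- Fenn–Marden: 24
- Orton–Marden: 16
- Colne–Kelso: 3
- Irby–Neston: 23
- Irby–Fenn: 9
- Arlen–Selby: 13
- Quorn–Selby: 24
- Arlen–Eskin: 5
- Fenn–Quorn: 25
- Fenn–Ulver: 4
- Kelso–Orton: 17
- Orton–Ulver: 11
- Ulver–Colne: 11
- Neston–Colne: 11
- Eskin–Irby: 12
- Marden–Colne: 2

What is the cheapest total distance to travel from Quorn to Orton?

40 km

Running Dijkstra from Quorn:
Quorn: 0
Selby: 24  (via Quorn)
Fenn: 25  (via Quorn)
Ulver: 29  (via Fenn)
Irby: 34  (via Fenn)
Arlen: 37  (via Selby)
Orton: 40  (via Ulver)
Shortest route: Quorn → Fenn → Ulver → Orton = 40 km.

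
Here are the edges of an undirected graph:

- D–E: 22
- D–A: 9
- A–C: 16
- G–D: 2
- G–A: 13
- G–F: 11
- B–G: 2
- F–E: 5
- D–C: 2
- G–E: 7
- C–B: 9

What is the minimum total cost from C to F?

Compare a few routes:
C → D → G → F: 2+2+11 = 15
C → D → G → E → F: 2+2+7+5 = 16
C → B → G → E → F: 9+2+7+5 = 23
C → B → G → F: 9+2+11 = 22
Cheapest is C → D → G → F at 15.

15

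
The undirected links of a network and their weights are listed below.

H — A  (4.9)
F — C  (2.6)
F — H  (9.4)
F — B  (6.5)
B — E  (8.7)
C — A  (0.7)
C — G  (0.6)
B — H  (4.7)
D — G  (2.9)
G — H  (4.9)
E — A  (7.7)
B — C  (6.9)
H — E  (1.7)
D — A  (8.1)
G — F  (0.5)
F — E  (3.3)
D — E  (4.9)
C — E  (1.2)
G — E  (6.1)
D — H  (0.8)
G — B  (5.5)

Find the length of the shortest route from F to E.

2.3

Settle nodes by increasing distance from F:
F: 0
G: 0.5  (via F)
C: 1.1  (via G)
A: 1.8  (via C)
E: 2.3  (via C)
Shortest route: F–G–C–E = 2.3.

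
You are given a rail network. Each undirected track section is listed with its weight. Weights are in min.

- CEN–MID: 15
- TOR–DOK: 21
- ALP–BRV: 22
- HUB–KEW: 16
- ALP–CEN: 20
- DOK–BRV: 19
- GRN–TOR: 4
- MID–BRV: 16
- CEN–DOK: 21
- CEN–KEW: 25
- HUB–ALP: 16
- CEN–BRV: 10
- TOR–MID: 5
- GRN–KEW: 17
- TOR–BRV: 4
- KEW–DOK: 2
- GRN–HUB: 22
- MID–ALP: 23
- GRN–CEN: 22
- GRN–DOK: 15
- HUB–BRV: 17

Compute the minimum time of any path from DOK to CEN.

21 min

Compare a few routes:
DOK - KEW - CEN: 2+25 = 27
DOK - CEN: 21 = 21
DOK - BRV - CEN: 19+10 = 29
Cheapest is DOK - CEN at 21 min.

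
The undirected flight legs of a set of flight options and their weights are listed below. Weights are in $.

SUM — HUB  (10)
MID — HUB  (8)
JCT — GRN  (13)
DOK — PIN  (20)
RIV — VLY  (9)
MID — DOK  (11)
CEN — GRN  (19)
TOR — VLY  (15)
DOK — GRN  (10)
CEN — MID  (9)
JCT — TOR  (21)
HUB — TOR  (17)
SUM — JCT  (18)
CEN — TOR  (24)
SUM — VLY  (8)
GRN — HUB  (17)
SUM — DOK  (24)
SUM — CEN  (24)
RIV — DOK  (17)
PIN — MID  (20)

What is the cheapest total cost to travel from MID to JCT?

$34

Running Dijkstra from MID:
MID: 0
HUB: 8  (via MID)
CEN: 9  (via MID)
DOK: 11  (via MID)
SUM: 18  (via HUB)
PIN: 20  (via MID)
GRN: 21  (via DOK)
TOR: 25  (via HUB)
VLY: 26  (via SUM)
RIV: 28  (via DOK)
JCT: 34  (via GRN)
Shortest route: MID → DOK → GRN → JCT = $34.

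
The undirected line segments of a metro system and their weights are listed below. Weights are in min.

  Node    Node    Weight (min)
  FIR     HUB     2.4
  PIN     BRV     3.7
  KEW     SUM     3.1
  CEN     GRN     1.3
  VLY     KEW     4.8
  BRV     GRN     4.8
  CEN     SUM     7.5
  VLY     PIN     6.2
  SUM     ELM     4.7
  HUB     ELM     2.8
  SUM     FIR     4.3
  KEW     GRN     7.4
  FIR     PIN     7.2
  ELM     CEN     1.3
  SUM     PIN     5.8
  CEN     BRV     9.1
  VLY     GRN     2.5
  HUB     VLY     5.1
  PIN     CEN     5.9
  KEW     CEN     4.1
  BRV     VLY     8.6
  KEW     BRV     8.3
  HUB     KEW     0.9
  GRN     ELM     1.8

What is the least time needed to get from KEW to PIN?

Settle nodes by increasing distance from KEW:
KEW: 0
HUB: 0.9  (via KEW)
SUM: 3.1  (via KEW)
FIR: 3.3  (via HUB)
ELM: 3.7  (via HUB)
CEN: 4.1  (via KEW)
VLY: 4.8  (via KEW)
GRN: 5.4  (via CEN)
BRV: 8.3  (via KEW)
PIN: 8.9  (via SUM)
Shortest route: KEW → SUM → PIN = 8.9 min.

8.9 min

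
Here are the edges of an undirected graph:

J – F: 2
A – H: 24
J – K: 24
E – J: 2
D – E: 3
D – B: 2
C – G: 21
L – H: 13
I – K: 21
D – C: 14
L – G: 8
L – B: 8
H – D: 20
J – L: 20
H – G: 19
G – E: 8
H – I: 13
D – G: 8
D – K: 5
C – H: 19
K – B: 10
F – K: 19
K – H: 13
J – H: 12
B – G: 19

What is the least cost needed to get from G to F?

12

Running Dijkstra from G:
G: 0
D: 8  (via G)
E: 8  (via G)
L: 8  (via G)
B: 10  (via D)
J: 10  (via E)
F: 12  (via J)
Shortest route: G → E → J → F = 12.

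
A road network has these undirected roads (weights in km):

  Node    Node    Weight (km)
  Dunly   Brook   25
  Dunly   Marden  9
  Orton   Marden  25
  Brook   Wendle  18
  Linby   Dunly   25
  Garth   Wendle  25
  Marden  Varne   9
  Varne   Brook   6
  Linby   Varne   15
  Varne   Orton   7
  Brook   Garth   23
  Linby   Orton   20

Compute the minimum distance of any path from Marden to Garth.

Running Dijkstra from Marden:
Marden: 0
Varne: 9  (via Marden)
Dunly: 9  (via Marden)
Brook: 15  (via Varne)
Orton: 16  (via Varne)
Linby: 24  (via Varne)
Wendle: 33  (via Brook)
Garth: 38  (via Brook)
Shortest route: Marden → Varne → Brook → Garth = 38 km.

38 km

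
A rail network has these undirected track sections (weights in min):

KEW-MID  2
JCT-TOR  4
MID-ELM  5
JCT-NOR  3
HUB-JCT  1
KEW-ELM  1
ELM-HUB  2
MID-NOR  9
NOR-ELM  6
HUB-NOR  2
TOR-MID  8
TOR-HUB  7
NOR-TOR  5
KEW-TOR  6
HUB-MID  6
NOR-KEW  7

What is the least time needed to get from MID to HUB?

Shortest distances from MID:
MID: 0
KEW: 2  (via MID)
ELM: 3  (via KEW)
HUB: 5  (via ELM)
Shortest route: MID → KEW → ELM → HUB = 5 min.

5 min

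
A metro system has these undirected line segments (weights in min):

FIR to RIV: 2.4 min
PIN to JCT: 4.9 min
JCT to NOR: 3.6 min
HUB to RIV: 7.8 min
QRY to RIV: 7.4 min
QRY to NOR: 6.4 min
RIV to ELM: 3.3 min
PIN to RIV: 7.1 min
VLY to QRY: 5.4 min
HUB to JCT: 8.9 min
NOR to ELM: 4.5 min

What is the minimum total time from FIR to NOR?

Compare a few routes:
FIR–RIV–QRY–NOR: 2.4+7.4+6.4 = 16.2
FIR–RIV–ELM–NOR: 2.4+3.3+4.5 = 10.2
Cheapest is FIR–RIV–ELM–NOR at 10.2 min.

10.2 min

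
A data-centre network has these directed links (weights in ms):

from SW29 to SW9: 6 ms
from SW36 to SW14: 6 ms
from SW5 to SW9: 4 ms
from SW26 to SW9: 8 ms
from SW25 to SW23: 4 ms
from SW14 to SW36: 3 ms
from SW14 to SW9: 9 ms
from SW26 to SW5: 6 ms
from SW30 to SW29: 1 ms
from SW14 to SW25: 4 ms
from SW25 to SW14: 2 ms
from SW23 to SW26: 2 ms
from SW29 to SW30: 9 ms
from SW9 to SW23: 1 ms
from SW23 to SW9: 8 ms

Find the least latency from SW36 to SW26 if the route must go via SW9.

Shortest SW36→SW9: SW36–SW14–SW9 = 15
Best SW9 to SW26: SW9–SW23–SW26 costing 3
Total via SW9: 15 + 3 = 18 ms.

18 ms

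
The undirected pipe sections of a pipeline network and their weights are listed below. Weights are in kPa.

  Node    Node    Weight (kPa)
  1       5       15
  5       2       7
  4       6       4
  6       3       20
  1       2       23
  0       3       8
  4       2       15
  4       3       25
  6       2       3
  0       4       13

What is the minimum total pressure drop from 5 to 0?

27 kPa

Settle nodes by increasing distance from 5:
5: 0
2: 7  (via 5)
6: 10  (via 2)
4: 14  (via 6)
1: 15  (via 5)
0: 27  (via 4)
Shortest route: 5–2–6–4–0 = 27 kPa.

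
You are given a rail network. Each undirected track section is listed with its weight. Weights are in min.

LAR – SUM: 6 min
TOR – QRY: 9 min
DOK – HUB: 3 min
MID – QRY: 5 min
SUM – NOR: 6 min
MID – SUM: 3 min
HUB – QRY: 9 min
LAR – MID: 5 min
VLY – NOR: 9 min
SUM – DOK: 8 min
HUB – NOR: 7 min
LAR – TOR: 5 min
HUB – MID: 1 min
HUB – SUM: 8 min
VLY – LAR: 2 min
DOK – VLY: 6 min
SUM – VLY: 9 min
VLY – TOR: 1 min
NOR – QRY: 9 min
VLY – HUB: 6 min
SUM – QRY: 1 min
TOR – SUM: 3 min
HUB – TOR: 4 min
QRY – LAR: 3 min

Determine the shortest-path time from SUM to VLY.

4 min

Shortest distances from SUM:
SUM: 0
QRY: 1  (via SUM)
MID: 3  (via SUM)
TOR: 3  (via SUM)
LAR: 4  (via QRY)
HUB: 4  (via MID)
VLY: 4  (via TOR)
Shortest route: SUM → TOR → VLY = 4 min.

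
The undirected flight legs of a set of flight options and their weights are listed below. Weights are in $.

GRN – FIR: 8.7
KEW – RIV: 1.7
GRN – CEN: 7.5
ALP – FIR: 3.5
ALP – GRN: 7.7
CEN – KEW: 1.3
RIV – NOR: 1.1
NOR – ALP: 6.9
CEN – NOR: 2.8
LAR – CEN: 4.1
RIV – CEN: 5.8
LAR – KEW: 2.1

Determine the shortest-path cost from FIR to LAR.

$15.3

Running Dijkstra from FIR:
FIR: 0
ALP: 3.5  (via FIR)
GRN: 8.7  (via FIR)
NOR: 10.4  (via ALP)
RIV: 11.5  (via NOR)
KEW: 13.2  (via RIV)
CEN: 13.2  (via NOR)
LAR: 15.3  (via KEW)
Shortest route: FIR → ALP → NOR → RIV → KEW → LAR = $15.3.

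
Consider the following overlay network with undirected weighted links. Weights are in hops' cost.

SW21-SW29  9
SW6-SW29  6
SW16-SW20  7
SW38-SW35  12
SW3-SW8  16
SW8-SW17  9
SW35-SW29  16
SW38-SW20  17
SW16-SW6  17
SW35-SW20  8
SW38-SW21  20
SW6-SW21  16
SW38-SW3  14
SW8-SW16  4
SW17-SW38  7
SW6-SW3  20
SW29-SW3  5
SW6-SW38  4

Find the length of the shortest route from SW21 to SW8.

30 hops' cost

Settle nodes by increasing distance from SW21:
SW21: 0
SW29: 9  (via SW21)
SW3: 14  (via SW29)
SW6: 15  (via SW29)
SW38: 19  (via SW6)
SW35: 25  (via SW29)
SW17: 26  (via SW38)
SW8: 30  (via SW3)
Shortest route: SW21 → SW29 → SW3 → SW8 = 30 hops' cost.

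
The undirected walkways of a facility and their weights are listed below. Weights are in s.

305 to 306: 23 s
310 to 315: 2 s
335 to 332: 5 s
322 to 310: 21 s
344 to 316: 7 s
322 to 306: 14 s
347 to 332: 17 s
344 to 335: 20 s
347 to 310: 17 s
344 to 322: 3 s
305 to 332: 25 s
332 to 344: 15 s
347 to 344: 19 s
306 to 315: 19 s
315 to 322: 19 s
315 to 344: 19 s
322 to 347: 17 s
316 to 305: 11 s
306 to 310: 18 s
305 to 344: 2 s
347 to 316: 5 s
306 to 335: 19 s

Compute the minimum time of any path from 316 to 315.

Enumerating some paths:
316–344–322–315: 7+3+19 = 29
316–305–344–315: 11+2+19 = 32
316–347–310–315: 5+17+2 = 24
316–344–315: 7+19 = 26
Cheapest is 316–347–310–315 at 24 s.

24 s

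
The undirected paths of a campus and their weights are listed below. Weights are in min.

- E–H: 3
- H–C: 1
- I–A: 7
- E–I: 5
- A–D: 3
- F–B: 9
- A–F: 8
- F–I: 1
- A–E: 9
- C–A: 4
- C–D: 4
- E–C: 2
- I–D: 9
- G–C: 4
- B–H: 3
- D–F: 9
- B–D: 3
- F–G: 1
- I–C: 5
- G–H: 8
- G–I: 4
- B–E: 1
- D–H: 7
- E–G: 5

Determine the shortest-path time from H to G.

Enumerating some paths:
H - C - G: 1+4 = 5
H - C - I - F - G: 1+5+1+1 = 8
Cheapest is H - C - G at 5 min.

5 min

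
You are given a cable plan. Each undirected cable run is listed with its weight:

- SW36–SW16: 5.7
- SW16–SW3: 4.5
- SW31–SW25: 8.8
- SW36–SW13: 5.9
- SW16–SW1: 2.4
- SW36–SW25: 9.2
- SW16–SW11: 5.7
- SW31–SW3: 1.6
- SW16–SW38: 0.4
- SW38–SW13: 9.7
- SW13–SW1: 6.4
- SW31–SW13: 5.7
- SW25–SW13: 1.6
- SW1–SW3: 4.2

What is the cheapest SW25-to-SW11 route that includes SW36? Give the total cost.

18.9

Best SW25 to SW36: SW25–SW13–SW36 costing 7.5
Shortest SW36→SW11: SW36–SW16–SW11 = 11.4
Total via SW36: 7.5 + 11.4 = 18.9.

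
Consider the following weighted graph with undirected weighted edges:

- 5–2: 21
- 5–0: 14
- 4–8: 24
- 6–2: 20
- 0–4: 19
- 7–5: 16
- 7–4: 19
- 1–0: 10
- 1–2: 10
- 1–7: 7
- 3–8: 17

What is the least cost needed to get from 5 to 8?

Enumerating some paths:
5–7–4–8: 16+19+24 = 59
5–0–4–8: 14+19+24 = 57
Cheapest is 5–0–4–8 at 57.

57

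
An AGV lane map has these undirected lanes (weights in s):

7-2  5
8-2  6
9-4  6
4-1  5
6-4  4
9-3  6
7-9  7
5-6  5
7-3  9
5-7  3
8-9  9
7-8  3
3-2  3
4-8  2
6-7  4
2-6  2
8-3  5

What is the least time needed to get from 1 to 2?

Compare a few routes:
1 - 4 - 8 - 3 - 2: 5+2+5+3 = 15
1 - 4 - 8 - 2: 5+2+6 = 13
1 - 4 - 6 - 2: 5+4+2 = 11
Cheapest is 1 - 4 - 6 - 2 at 11 s.

11 s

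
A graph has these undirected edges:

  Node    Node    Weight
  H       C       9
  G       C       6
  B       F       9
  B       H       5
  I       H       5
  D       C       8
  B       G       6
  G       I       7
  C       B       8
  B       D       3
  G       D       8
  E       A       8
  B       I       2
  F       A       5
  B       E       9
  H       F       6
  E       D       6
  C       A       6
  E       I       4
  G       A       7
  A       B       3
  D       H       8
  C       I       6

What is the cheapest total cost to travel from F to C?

11

Compare a few routes:
F → A → B → C: 5+3+8 = 16
F → H → C: 6+9 = 15
F → A → B → I → C: 5+3+2+6 = 16
F → A → C: 5+6 = 11
The minimum is 11 via F → A → C.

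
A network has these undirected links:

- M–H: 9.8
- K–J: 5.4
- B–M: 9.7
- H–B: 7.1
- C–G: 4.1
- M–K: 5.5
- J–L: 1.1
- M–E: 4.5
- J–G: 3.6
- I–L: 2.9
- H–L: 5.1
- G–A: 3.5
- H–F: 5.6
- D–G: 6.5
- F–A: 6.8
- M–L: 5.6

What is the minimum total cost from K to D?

15.5

Running Dijkstra from K:
K: 0
J: 5.4  (via K)
M: 5.5  (via K)
L: 6.5  (via J)
G: 9  (via J)
I: 9.4  (via L)
E: 10  (via M)
H: 11.6  (via L)
A: 12.5  (via G)
C: 13.1  (via G)
B: 15.2  (via M)
D: 15.5  (via G)
Shortest route: K–J–G–D = 15.5.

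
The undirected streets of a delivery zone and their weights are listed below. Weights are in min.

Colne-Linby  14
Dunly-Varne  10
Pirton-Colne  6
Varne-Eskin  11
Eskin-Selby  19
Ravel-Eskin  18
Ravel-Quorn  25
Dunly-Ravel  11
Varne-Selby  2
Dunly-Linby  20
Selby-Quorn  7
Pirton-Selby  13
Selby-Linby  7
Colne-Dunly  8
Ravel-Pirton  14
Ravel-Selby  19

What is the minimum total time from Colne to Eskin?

Settle nodes by increasing distance from Colne:
Colne: 0
Pirton: 6  (via Colne)
Dunly: 8  (via Colne)
Linby: 14  (via Colne)
Varne: 18  (via Dunly)
Ravel: 19  (via Dunly)
Selby: 19  (via Pirton)
Quorn: 26  (via Selby)
Eskin: 29  (via Varne)
Shortest route: Colne–Dunly–Varne–Eskin = 29 min.

29 min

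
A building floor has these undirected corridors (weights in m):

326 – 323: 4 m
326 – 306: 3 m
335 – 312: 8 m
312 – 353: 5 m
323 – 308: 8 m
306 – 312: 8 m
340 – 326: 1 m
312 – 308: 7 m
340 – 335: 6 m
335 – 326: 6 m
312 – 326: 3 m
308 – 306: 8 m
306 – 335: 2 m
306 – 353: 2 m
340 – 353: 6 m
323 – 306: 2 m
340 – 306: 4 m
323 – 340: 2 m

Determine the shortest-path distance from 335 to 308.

10 m

Compare a few routes:
335–306–323–308: 2+2+8 = 12
335–306–308: 2+8 = 10
Cheapest is 335–306–308 at 10 m.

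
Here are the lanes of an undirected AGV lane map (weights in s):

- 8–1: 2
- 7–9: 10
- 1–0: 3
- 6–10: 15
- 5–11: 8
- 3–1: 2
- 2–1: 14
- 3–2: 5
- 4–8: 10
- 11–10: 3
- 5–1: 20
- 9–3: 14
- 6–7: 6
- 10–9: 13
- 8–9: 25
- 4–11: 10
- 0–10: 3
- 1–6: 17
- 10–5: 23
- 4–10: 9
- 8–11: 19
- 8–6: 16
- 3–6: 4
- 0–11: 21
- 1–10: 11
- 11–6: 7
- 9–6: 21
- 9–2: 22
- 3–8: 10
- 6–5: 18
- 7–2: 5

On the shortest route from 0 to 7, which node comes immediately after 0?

Compare a few routes:
0–10–11–6–7: 3+3+7+6 = 19
0–1–3–6–7: 3+2+4+6 = 15
0–1–2–7: 3+14+5 = 22
The minimum is 15 s via 0–1–3–6–7.
So from 0 the first move is to 1.

1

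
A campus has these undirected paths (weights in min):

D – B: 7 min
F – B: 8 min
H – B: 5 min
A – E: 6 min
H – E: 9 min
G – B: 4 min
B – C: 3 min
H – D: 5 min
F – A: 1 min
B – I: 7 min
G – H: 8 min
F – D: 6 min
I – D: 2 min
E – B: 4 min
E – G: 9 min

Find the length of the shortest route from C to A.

12 min

Settle nodes by increasing distance from C:
C: 0
B: 3  (via C)
E: 7  (via B)
G: 7  (via B)
H: 8  (via B)
D: 10  (via B)
I: 10  (via B)
F: 11  (via B)
A: 12  (via F)
Shortest route: C–B–F–A = 12 min.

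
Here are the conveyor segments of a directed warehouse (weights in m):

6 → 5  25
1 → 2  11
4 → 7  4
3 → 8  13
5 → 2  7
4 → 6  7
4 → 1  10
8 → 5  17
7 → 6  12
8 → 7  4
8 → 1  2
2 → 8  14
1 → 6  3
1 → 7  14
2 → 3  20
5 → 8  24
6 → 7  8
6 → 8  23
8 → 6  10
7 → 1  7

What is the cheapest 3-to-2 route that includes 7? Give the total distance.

Shortest 3→7: 3 → 8 → 7 = 17
Best 7 to 2: 7 → 1 → 2 costing 18
Total via 7: 17 + 18 = 35 m.

35 m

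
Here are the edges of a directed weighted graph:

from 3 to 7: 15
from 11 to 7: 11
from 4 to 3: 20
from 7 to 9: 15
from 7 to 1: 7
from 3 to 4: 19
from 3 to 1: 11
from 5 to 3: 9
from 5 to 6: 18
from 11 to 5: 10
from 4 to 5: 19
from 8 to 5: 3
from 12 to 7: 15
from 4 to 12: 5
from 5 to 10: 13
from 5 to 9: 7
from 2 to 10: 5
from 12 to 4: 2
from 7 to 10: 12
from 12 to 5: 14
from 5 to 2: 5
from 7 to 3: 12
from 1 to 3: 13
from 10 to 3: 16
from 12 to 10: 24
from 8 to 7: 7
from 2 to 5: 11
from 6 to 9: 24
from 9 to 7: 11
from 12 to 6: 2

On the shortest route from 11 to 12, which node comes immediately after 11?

5

Candidate routes:
11 - 7 - 1 - 3 - 4 - 12: 11+7+13+19+5 = 55
11 - 7 - 3 - 4 - 12: 11+12+19+5 = 47
11 - 5 - 3 - 4 - 12: 10+9+19+5 = 43
Cheapest is 11 - 5 - 3 - 4 - 12 at 43.
So from 11 the first move is to 5.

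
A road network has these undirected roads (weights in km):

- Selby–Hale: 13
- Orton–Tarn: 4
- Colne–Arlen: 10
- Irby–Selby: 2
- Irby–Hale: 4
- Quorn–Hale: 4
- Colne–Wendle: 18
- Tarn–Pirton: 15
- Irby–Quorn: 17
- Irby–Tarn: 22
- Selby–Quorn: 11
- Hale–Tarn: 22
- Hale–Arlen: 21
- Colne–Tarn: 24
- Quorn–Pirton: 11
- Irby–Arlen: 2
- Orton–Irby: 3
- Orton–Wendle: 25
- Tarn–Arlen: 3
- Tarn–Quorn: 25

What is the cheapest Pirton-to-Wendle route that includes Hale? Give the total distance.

47 km

Best Pirton to Hale: Pirton–Quorn–Hale costing 15
Shortest Hale→Wendle: Hale–Irby–Orton–Wendle = 32
Total via Hale: 15 + 32 = 47 km.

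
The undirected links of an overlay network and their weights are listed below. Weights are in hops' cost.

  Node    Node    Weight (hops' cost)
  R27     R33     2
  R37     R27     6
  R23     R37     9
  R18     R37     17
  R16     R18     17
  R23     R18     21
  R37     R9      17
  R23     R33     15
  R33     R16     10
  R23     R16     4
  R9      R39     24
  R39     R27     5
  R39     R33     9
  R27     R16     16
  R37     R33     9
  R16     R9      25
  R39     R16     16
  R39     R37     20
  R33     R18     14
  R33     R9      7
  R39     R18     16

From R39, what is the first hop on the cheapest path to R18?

Candidate routes:
R39 → R33 → R18: 9+14 = 23
R39 → R27 → R37 → R18: 5+6+17 = 28
R39 → R27 → R33 → R18: 5+2+14 = 21
R39 → R18: 16 = 16
The minimum is 16 hops' cost via R39 → R18.
So from R39 the first move is to R18.

R18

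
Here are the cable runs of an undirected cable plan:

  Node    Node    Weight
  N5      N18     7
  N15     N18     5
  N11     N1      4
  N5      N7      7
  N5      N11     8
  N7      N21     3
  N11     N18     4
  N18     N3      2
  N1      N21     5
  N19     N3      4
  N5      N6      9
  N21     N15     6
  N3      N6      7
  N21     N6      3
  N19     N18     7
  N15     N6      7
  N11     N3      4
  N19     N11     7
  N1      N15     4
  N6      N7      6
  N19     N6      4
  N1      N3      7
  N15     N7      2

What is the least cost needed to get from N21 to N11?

Settle nodes by increasing distance from N21:
N21: 0
N7: 3  (via N21)
N6: 3  (via N21)
N15: 5  (via N7)
N1: 5  (via N21)
N19: 7  (via N6)
N11: 9  (via N1)
Shortest route: N21 → N1 → N11 = 9.

9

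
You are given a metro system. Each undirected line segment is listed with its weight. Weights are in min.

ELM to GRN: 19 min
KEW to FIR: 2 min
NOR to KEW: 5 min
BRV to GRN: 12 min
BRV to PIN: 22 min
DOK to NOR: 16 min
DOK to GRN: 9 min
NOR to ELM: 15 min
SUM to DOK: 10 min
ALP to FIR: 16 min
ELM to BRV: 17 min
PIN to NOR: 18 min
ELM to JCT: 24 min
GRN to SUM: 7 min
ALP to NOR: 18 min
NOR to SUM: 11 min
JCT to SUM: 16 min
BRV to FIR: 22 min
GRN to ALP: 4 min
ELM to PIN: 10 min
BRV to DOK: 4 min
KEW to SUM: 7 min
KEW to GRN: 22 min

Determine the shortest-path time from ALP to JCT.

Compare a few routes:
ALP - GRN - SUM - JCT: 4+7+16 = 27
ALP - NOR - SUM - JCT: 18+11+16 = 45
ALP - GRN - DOK - SUM - JCT: 4+9+10+16 = 39
ALP - FIR - KEW - SUM - JCT: 16+2+7+16 = 41
The minimum is 27 min via ALP - GRN - SUM - JCT.

27 min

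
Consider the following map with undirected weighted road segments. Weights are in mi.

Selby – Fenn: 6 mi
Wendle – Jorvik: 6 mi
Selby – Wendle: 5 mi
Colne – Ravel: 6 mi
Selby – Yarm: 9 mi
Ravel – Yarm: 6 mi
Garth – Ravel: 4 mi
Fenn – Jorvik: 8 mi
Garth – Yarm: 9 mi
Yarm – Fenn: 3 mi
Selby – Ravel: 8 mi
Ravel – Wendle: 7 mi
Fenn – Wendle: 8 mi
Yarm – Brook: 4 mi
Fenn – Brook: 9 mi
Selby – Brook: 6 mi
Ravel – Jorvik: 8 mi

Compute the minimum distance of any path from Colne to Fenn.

Enumerating some paths:
Colne - Ravel - Yarm - Fenn: 6+6+3 = 15
Colne - Ravel - Selby - Fenn: 6+8+6 = 20
The minimum is 15 mi via Colne - Ravel - Yarm - Fenn.

15 mi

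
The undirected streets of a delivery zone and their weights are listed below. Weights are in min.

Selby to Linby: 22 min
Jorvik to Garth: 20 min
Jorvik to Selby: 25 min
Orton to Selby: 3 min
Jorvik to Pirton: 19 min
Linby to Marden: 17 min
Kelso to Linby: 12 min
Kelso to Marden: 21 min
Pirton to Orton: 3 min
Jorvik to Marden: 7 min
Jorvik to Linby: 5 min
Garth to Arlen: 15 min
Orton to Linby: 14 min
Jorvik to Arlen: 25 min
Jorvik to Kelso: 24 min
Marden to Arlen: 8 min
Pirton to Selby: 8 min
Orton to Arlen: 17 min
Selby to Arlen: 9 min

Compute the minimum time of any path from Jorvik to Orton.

Shortest distances from Jorvik:
Jorvik: 0
Linby: 5  (via Jorvik)
Marden: 7  (via Jorvik)
Arlen: 15  (via Marden)
Kelso: 17  (via Linby)
Pirton: 19  (via Jorvik)
Orton: 19  (via Linby)
Shortest route: Jorvik → Linby → Orton = 19 min.

19 min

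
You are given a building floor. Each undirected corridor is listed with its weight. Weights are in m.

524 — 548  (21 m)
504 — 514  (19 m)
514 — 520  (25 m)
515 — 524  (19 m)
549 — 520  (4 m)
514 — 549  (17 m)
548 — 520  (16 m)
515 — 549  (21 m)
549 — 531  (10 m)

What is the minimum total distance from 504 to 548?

56 m

Settle nodes by increasing distance from 504:
504: 0
514: 19  (via 504)
549: 36  (via 514)
520: 40  (via 549)
531: 46  (via 549)
548: 56  (via 520)
Shortest route: 504 → 514 → 549 → 520 → 548 = 56 m.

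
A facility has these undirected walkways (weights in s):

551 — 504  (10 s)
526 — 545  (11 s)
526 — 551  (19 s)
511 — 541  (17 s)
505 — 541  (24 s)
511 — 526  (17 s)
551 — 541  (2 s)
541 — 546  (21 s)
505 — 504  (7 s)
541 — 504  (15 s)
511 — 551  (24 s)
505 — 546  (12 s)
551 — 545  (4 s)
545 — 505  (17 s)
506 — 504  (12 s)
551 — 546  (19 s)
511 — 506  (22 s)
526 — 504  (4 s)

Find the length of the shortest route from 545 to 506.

Shortest distances from 545:
545: 0
551: 4  (via 545)
541: 6  (via 551)
526: 11  (via 545)
504: 14  (via 551)
505: 17  (via 545)
511: 23  (via 541)
546: 23  (via 551)
506: 26  (via 504)
Shortest route: 545 → 551 → 504 → 506 = 26 s.

26 s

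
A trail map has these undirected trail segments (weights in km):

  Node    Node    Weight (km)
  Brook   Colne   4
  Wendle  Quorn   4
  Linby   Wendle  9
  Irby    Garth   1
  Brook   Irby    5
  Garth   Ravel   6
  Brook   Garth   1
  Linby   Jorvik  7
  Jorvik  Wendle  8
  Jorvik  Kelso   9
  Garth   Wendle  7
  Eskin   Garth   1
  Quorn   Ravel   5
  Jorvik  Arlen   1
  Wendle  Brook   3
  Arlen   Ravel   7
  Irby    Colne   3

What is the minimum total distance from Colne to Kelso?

24 km

Running Dijkstra from Colne:
Colne: 0
Irby: 3  (via Colne)
Garth: 4  (via Irby)
Brook: 4  (via Colne)
Eskin: 5  (via Garth)
Wendle: 7  (via Brook)
Ravel: 10  (via Garth)
Quorn: 11  (via Wendle)
Jorvik: 15  (via Wendle)
Arlen: 16  (via Jorvik)
Linby: 16  (via Wendle)
Kelso: 24  (via Jorvik)
Shortest route: Colne–Brook–Wendle–Jorvik–Kelso = 24 km.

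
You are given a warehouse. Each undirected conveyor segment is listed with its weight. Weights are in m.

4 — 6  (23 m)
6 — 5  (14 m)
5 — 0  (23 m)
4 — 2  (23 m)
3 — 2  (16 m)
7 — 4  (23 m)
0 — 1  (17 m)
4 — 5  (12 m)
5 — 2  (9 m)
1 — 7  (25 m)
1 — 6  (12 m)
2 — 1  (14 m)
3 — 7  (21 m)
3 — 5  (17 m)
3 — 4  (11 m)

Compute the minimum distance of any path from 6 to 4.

23 m

Candidate routes:
6 → 5 → 3 → 4: 14+17+11 = 42
6 → 5 → 2 → 4: 14+9+23 = 46
6 → 5 → 4: 14+12 = 26
6 → 4: 23 = 23
Cheapest is 6 → 4 at 23 m.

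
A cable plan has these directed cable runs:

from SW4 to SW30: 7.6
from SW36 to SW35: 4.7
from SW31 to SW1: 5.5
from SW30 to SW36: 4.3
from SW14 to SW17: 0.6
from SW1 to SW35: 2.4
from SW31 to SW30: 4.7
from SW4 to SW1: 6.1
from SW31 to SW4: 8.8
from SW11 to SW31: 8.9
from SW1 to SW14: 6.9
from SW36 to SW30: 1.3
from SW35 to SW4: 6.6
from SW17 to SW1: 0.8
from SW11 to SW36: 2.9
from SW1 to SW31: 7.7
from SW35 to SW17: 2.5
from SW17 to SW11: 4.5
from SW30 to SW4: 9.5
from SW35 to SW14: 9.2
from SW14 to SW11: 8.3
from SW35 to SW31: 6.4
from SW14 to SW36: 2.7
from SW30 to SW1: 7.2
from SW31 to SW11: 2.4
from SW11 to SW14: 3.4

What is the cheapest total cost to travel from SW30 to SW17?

Candidate routes:
SW30 → SW36 → SW35 → SW17: 4.3+4.7+2.5 = 11.5
SW30 → SW1 → SW35 → SW17: 7.2+2.4+2.5 = 12.1
The minimum is 11.5 via SW30 → SW36 → SW35 → SW17.

11.5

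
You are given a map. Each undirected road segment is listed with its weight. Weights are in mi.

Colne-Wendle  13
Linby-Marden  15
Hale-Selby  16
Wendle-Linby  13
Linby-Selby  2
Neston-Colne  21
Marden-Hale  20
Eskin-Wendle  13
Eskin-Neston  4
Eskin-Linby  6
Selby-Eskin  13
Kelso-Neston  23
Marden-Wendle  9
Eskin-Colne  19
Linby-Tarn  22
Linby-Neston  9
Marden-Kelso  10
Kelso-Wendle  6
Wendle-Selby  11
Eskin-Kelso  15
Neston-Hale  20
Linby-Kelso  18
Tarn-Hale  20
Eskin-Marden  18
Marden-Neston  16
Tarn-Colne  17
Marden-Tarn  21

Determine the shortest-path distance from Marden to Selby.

17 mi

Running Dijkstra from Marden:
Marden: 0
Wendle: 9  (via Marden)
Kelso: 10  (via Marden)
Linby: 15  (via Marden)
Neston: 16  (via Marden)
Selby: 17  (via Linby)
Shortest route: Marden → Linby → Selby = 17 mi.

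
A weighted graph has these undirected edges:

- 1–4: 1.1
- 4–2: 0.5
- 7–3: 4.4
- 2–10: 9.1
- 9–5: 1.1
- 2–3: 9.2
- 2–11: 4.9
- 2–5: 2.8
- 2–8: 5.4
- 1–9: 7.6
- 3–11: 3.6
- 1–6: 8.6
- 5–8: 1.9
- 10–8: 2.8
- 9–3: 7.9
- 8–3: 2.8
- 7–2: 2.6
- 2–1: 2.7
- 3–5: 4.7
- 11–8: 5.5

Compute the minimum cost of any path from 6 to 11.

15.1

Settle nodes by increasing distance from 6:
6: 0
1: 8.6  (via 6)
4: 9.7  (via 1)
2: 10.2  (via 4)
7: 12.8  (via 2)
5: 13  (via 2)
9: 14.1  (via 5)
8: 14.9  (via 5)
11: 15.1  (via 2)
Shortest route: 6 → 1 → 4 → 2 → 11 = 15.1.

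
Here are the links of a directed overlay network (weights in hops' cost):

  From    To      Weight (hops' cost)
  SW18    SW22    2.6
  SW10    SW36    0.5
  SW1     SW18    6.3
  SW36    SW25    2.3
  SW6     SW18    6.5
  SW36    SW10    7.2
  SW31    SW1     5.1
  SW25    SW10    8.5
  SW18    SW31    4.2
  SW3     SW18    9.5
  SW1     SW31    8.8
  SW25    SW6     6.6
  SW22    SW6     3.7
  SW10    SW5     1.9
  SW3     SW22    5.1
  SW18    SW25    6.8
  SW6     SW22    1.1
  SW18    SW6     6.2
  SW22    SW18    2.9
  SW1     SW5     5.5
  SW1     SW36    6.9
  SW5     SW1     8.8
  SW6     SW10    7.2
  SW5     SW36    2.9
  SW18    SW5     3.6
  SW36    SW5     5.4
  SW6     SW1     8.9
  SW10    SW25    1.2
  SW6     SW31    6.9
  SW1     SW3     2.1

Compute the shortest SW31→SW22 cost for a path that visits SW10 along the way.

28.1 hops' cost

Shortest SW31→SW10: SW31–SW1–SW36–SW10 = 19.2
Best SW10 to SW22: SW10–SW25–SW6–SW22 costing 8.9
Total via SW10: 19.2 + 8.9 = 28.1 hops' cost.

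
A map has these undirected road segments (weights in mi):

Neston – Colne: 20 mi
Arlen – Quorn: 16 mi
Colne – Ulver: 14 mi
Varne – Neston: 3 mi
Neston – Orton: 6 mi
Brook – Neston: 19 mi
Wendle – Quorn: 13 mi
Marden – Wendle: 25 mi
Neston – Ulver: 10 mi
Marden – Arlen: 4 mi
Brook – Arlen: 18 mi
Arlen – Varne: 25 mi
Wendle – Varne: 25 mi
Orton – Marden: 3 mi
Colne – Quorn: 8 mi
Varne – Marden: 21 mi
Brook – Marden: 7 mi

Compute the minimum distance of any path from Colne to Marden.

Compare a few routes:
Colne → Quorn → Arlen → Marden: 8+16+4 = 28
Colne → Ulver → Neston → Orton → Marden: 14+10+6+3 = 33
Colne → Neston → Orton → Marden: 20+6+3 = 29
Cheapest is Colne → Quorn → Arlen → Marden at 28 mi.

28 mi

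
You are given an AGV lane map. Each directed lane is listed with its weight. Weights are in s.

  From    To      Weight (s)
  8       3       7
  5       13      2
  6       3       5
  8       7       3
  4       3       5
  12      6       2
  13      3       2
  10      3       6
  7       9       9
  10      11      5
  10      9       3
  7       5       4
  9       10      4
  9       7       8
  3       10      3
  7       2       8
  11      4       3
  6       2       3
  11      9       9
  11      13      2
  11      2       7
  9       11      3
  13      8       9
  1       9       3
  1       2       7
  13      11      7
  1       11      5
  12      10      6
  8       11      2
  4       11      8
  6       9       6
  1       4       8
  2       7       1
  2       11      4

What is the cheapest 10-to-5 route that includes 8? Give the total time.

Shortest 10→8: 10–11–13–8 = 16
Best 8 to 5: 8–7–5 costing 7
Total via 8: 16 + 7 = 23 s.

23 s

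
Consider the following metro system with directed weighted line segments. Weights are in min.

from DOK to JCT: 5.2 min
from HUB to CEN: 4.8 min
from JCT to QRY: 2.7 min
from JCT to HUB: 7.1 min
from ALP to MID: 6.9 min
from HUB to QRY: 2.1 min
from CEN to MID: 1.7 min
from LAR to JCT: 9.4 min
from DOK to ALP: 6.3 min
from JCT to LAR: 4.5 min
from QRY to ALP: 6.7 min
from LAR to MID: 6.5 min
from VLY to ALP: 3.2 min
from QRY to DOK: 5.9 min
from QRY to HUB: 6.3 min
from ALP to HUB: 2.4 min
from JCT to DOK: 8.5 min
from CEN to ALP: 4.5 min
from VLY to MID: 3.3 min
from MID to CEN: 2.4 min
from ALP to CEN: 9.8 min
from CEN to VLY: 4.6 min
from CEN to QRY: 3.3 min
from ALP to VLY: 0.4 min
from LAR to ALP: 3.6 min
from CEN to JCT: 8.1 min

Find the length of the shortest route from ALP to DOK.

10.4 min

Compare a few routes:
ALP - HUB - QRY - DOK: 2.4+2.1+5.9 = 10.4
ALP - MID - CEN - QRY - DOK: 6.9+2.4+3.3+5.9 = 18.5
ALP - VLY - MID - CEN - QRY - DOK: 0.4+3.3+2.4+3.3+5.9 = 15.3
ALP - HUB - CEN - QRY - DOK: 2.4+4.8+3.3+5.9 = 16.4
The minimum is 10.4 min via ALP - HUB - QRY - DOK.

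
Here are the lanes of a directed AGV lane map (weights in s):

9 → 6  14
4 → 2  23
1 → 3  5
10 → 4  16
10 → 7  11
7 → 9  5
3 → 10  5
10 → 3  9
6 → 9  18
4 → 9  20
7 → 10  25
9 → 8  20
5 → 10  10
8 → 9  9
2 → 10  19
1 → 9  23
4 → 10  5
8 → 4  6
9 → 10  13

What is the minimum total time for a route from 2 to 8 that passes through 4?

Shortest 2→4: 2 → 10 → 4 = 35
Shortest 4→8: 4 → 9 → 8 = 40
Total via 4: 35 + 40 = 75 s.

75 s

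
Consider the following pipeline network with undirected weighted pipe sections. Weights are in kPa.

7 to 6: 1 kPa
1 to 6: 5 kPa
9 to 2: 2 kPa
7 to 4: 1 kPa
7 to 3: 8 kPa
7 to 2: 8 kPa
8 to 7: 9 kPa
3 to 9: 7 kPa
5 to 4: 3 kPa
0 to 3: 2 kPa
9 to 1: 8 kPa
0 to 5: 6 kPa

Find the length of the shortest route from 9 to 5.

Enumerating some paths:
9 - 2 - 7 - 4 - 5: 2+8+1+3 = 14
9 - 3 - 0 - 5: 7+2+6 = 15
9 - 1 - 6 - 7 - 4 - 5: 8+5+1+1+3 = 18
The minimum is 14 kPa via 9 - 2 - 7 - 4 - 5.

14 kPa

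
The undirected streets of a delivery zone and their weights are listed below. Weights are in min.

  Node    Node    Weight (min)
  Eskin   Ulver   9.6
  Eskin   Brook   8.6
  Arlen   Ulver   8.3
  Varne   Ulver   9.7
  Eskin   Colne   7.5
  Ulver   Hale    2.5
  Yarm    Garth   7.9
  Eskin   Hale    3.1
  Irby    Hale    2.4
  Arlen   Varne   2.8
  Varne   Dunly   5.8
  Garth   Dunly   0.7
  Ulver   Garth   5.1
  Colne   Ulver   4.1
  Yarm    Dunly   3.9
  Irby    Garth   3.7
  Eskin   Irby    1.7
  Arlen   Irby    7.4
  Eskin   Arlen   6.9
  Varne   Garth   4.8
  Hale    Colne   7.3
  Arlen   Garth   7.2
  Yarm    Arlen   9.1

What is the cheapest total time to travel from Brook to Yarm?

18.6 min

Compare a few routes:
Brook - Eskin - Hale - Irby - Garth - Dunly - Yarm: 8.6+3.1+2.4+3.7+0.7+3.9 = 22.4
Brook - Eskin - Irby - Garth - Dunly - Yarm: 8.6+1.7+3.7+0.7+3.9 = 18.6
Brook - Eskin - Irby - Garth - Yarm: 8.6+1.7+3.7+7.9 = 21.9
Brook - Eskin - Hale - Ulver - Garth - Dunly - Yarm: 8.6+3.1+2.5+5.1+0.7+3.9 = 23.9
The minimum is 18.6 min via Brook - Eskin - Irby - Garth - Dunly - Yarm.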